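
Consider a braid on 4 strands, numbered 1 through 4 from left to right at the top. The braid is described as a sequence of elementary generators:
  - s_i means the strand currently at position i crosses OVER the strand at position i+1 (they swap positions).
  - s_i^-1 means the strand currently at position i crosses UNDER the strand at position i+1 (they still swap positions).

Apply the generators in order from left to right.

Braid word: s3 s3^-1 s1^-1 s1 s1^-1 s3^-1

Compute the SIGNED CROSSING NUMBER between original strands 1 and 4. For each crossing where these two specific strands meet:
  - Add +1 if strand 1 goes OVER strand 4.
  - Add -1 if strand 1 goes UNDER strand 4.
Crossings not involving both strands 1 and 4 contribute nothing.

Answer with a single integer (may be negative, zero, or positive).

Gen 1: crossing 3x4. Both 1&4? no. Sum: 0
Gen 2: crossing 4x3. Both 1&4? no. Sum: 0
Gen 3: crossing 1x2. Both 1&4? no. Sum: 0
Gen 4: crossing 2x1. Both 1&4? no. Sum: 0
Gen 5: crossing 1x2. Both 1&4? no. Sum: 0
Gen 6: crossing 3x4. Both 1&4? no. Sum: 0

Answer: 0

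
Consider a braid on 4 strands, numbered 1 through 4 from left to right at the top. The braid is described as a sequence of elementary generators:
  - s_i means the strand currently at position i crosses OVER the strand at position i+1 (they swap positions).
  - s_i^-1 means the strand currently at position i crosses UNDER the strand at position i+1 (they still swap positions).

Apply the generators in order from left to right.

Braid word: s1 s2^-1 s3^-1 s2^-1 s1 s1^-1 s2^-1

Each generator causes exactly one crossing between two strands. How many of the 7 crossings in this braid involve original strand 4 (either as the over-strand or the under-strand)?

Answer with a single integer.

Gen 1: crossing 1x2. Involves strand 4? no. Count so far: 0
Gen 2: crossing 1x3. Involves strand 4? no. Count so far: 0
Gen 3: crossing 1x4. Involves strand 4? yes. Count so far: 1
Gen 4: crossing 3x4. Involves strand 4? yes. Count so far: 2
Gen 5: crossing 2x4. Involves strand 4? yes. Count so far: 3
Gen 6: crossing 4x2. Involves strand 4? yes. Count so far: 4
Gen 7: crossing 4x3. Involves strand 4? yes. Count so far: 5

Answer: 5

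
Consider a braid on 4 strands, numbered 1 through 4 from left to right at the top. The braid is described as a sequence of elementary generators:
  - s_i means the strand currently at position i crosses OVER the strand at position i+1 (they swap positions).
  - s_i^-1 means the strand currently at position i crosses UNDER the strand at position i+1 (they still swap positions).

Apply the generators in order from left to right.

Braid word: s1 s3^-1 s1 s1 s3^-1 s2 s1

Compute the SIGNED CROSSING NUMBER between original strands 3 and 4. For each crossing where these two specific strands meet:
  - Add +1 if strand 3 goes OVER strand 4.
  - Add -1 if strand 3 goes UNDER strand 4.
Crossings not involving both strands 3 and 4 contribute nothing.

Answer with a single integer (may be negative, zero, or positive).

Gen 1: crossing 1x2. Both 3&4? no. Sum: 0
Gen 2: 3 under 4. Both 3&4? yes. Contrib: -1. Sum: -1
Gen 3: crossing 2x1. Both 3&4? no. Sum: -1
Gen 4: crossing 1x2. Both 3&4? no. Sum: -1
Gen 5: 4 under 3. Both 3&4? yes. Contrib: +1. Sum: 0
Gen 6: crossing 1x3. Both 3&4? no. Sum: 0
Gen 7: crossing 2x3. Both 3&4? no. Sum: 0

Answer: 0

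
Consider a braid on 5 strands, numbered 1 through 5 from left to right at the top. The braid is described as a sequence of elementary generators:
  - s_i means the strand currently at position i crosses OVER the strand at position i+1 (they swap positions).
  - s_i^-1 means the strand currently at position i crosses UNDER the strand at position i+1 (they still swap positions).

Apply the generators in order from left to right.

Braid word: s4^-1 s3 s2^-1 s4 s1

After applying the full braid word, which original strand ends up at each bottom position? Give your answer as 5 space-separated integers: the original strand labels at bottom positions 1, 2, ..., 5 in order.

Gen 1 (s4^-1): strand 4 crosses under strand 5. Perm now: [1 2 3 5 4]
Gen 2 (s3): strand 3 crosses over strand 5. Perm now: [1 2 5 3 4]
Gen 3 (s2^-1): strand 2 crosses under strand 5. Perm now: [1 5 2 3 4]
Gen 4 (s4): strand 3 crosses over strand 4. Perm now: [1 5 2 4 3]
Gen 5 (s1): strand 1 crosses over strand 5. Perm now: [5 1 2 4 3]

Answer: 5 1 2 4 3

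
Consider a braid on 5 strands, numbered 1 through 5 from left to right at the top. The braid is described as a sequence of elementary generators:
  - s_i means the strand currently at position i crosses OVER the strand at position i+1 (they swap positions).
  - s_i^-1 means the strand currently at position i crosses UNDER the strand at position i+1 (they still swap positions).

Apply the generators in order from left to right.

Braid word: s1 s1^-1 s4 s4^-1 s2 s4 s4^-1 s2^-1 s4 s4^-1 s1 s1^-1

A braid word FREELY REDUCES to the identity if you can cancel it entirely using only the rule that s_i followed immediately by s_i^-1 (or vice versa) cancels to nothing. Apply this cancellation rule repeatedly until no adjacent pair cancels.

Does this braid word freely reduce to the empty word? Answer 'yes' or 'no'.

Answer: yes

Derivation:
Gen 1 (s1): push. Stack: [s1]
Gen 2 (s1^-1): cancels prior s1. Stack: []
Gen 3 (s4): push. Stack: [s4]
Gen 4 (s4^-1): cancels prior s4. Stack: []
Gen 5 (s2): push. Stack: [s2]
Gen 6 (s4): push. Stack: [s2 s4]
Gen 7 (s4^-1): cancels prior s4. Stack: [s2]
Gen 8 (s2^-1): cancels prior s2. Stack: []
Gen 9 (s4): push. Stack: [s4]
Gen 10 (s4^-1): cancels prior s4. Stack: []
Gen 11 (s1): push. Stack: [s1]
Gen 12 (s1^-1): cancels prior s1. Stack: []
Reduced word: (empty)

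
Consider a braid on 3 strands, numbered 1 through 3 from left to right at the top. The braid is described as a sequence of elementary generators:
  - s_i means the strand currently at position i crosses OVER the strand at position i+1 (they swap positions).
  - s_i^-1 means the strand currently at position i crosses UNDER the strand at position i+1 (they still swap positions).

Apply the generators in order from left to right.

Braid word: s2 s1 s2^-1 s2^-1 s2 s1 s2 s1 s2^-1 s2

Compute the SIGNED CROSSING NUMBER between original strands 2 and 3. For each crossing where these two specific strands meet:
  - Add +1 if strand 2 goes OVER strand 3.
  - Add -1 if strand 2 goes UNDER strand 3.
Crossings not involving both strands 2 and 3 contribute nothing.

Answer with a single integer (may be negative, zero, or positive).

Gen 1: 2 over 3. Both 2&3? yes. Contrib: +1. Sum: 1
Gen 2: crossing 1x3. Both 2&3? no. Sum: 1
Gen 3: crossing 1x2. Both 2&3? no. Sum: 1
Gen 4: crossing 2x1. Both 2&3? no. Sum: 1
Gen 5: crossing 1x2. Both 2&3? no. Sum: 1
Gen 6: 3 over 2. Both 2&3? yes. Contrib: -1. Sum: 0
Gen 7: crossing 3x1. Both 2&3? no. Sum: 0
Gen 8: crossing 2x1. Both 2&3? no. Sum: 0
Gen 9: 2 under 3. Both 2&3? yes. Contrib: -1. Sum: -1
Gen 10: 3 over 2. Both 2&3? yes. Contrib: -1. Sum: -2

Answer: -2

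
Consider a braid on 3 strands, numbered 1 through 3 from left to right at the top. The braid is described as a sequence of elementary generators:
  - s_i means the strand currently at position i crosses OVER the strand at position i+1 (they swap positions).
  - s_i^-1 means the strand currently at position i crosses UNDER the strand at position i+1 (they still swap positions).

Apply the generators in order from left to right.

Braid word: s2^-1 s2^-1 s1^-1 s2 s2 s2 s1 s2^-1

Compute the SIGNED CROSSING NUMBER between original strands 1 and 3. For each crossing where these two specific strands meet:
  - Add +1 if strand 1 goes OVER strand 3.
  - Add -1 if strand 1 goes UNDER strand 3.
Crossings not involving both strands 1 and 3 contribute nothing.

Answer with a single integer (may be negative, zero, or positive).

Answer: 1

Derivation:
Gen 1: crossing 2x3. Both 1&3? no. Sum: 0
Gen 2: crossing 3x2. Both 1&3? no. Sum: 0
Gen 3: crossing 1x2. Both 1&3? no. Sum: 0
Gen 4: 1 over 3. Both 1&3? yes. Contrib: +1. Sum: 1
Gen 5: 3 over 1. Both 1&3? yes. Contrib: -1. Sum: 0
Gen 6: 1 over 3. Both 1&3? yes. Contrib: +1. Sum: 1
Gen 7: crossing 2x3. Both 1&3? no. Sum: 1
Gen 8: crossing 2x1. Both 1&3? no. Sum: 1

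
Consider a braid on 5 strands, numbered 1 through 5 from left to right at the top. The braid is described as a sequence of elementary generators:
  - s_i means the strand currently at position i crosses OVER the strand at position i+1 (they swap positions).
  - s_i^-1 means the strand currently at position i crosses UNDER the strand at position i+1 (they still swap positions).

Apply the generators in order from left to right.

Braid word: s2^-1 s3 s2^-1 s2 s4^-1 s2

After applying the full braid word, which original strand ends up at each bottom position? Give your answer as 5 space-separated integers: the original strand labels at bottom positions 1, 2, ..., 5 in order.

Answer: 1 4 3 5 2

Derivation:
Gen 1 (s2^-1): strand 2 crosses under strand 3. Perm now: [1 3 2 4 5]
Gen 2 (s3): strand 2 crosses over strand 4. Perm now: [1 3 4 2 5]
Gen 3 (s2^-1): strand 3 crosses under strand 4. Perm now: [1 4 3 2 5]
Gen 4 (s2): strand 4 crosses over strand 3. Perm now: [1 3 4 2 5]
Gen 5 (s4^-1): strand 2 crosses under strand 5. Perm now: [1 3 4 5 2]
Gen 6 (s2): strand 3 crosses over strand 4. Perm now: [1 4 3 5 2]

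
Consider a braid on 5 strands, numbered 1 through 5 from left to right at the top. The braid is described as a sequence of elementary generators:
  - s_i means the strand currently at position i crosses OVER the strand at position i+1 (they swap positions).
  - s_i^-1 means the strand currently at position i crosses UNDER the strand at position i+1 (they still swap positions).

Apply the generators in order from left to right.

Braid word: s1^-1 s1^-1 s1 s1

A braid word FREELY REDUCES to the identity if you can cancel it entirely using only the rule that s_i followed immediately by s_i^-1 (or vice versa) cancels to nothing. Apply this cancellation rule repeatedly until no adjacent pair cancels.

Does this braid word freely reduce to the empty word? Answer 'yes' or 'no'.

Answer: yes

Derivation:
Gen 1 (s1^-1): push. Stack: [s1^-1]
Gen 2 (s1^-1): push. Stack: [s1^-1 s1^-1]
Gen 3 (s1): cancels prior s1^-1. Stack: [s1^-1]
Gen 4 (s1): cancels prior s1^-1. Stack: []
Reduced word: (empty)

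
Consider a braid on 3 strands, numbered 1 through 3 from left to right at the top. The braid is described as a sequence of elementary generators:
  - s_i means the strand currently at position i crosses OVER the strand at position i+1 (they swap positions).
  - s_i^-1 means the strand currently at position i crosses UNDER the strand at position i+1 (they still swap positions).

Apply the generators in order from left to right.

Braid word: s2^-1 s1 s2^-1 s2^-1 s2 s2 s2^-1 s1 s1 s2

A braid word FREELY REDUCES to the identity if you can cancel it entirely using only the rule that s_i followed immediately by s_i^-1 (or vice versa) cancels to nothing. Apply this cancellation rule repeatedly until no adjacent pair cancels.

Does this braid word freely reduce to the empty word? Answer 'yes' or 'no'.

Gen 1 (s2^-1): push. Stack: [s2^-1]
Gen 2 (s1): push. Stack: [s2^-1 s1]
Gen 3 (s2^-1): push. Stack: [s2^-1 s1 s2^-1]
Gen 4 (s2^-1): push. Stack: [s2^-1 s1 s2^-1 s2^-1]
Gen 5 (s2): cancels prior s2^-1. Stack: [s2^-1 s1 s2^-1]
Gen 6 (s2): cancels prior s2^-1. Stack: [s2^-1 s1]
Gen 7 (s2^-1): push. Stack: [s2^-1 s1 s2^-1]
Gen 8 (s1): push. Stack: [s2^-1 s1 s2^-1 s1]
Gen 9 (s1): push. Stack: [s2^-1 s1 s2^-1 s1 s1]
Gen 10 (s2): push. Stack: [s2^-1 s1 s2^-1 s1 s1 s2]
Reduced word: s2^-1 s1 s2^-1 s1 s1 s2

Answer: no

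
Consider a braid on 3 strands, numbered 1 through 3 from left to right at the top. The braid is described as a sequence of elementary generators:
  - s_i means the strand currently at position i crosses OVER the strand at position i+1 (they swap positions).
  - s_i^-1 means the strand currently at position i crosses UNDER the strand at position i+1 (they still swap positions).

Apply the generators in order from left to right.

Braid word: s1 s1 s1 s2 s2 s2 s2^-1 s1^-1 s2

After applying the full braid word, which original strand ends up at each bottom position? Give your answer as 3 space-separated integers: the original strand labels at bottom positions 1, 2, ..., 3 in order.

Answer: 1 3 2

Derivation:
Gen 1 (s1): strand 1 crosses over strand 2. Perm now: [2 1 3]
Gen 2 (s1): strand 2 crosses over strand 1. Perm now: [1 2 3]
Gen 3 (s1): strand 1 crosses over strand 2. Perm now: [2 1 3]
Gen 4 (s2): strand 1 crosses over strand 3. Perm now: [2 3 1]
Gen 5 (s2): strand 3 crosses over strand 1. Perm now: [2 1 3]
Gen 6 (s2): strand 1 crosses over strand 3. Perm now: [2 3 1]
Gen 7 (s2^-1): strand 3 crosses under strand 1. Perm now: [2 1 3]
Gen 8 (s1^-1): strand 2 crosses under strand 1. Perm now: [1 2 3]
Gen 9 (s2): strand 2 crosses over strand 3. Perm now: [1 3 2]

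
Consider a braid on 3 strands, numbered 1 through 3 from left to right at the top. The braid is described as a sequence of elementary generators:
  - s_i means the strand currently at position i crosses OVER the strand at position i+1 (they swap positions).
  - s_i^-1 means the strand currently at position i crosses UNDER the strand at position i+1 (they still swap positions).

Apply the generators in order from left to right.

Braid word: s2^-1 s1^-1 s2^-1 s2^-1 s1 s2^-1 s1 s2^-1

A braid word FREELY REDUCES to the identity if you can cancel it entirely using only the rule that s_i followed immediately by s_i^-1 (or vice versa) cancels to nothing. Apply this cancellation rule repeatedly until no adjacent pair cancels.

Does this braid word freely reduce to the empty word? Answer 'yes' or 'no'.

Gen 1 (s2^-1): push. Stack: [s2^-1]
Gen 2 (s1^-1): push. Stack: [s2^-1 s1^-1]
Gen 3 (s2^-1): push. Stack: [s2^-1 s1^-1 s2^-1]
Gen 4 (s2^-1): push. Stack: [s2^-1 s1^-1 s2^-1 s2^-1]
Gen 5 (s1): push. Stack: [s2^-1 s1^-1 s2^-1 s2^-1 s1]
Gen 6 (s2^-1): push. Stack: [s2^-1 s1^-1 s2^-1 s2^-1 s1 s2^-1]
Gen 7 (s1): push. Stack: [s2^-1 s1^-1 s2^-1 s2^-1 s1 s2^-1 s1]
Gen 8 (s2^-1): push. Stack: [s2^-1 s1^-1 s2^-1 s2^-1 s1 s2^-1 s1 s2^-1]
Reduced word: s2^-1 s1^-1 s2^-1 s2^-1 s1 s2^-1 s1 s2^-1

Answer: no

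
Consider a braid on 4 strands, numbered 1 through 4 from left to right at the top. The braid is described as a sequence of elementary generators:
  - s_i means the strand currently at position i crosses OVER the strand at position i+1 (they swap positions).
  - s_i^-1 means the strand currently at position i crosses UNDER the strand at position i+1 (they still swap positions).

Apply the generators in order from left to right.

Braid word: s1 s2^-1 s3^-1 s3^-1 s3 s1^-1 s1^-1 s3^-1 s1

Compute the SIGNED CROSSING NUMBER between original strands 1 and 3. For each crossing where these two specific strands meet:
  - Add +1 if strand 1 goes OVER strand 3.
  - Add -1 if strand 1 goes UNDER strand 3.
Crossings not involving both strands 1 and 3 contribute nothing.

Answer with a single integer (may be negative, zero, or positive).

Gen 1: crossing 1x2. Both 1&3? no. Sum: 0
Gen 2: 1 under 3. Both 1&3? yes. Contrib: -1. Sum: -1
Gen 3: crossing 1x4. Both 1&3? no. Sum: -1
Gen 4: crossing 4x1. Both 1&3? no. Sum: -1
Gen 5: crossing 1x4. Both 1&3? no. Sum: -1
Gen 6: crossing 2x3. Both 1&3? no. Sum: -1
Gen 7: crossing 3x2. Both 1&3? no. Sum: -1
Gen 8: crossing 4x1. Both 1&3? no. Sum: -1
Gen 9: crossing 2x3. Both 1&3? no. Sum: -1

Answer: -1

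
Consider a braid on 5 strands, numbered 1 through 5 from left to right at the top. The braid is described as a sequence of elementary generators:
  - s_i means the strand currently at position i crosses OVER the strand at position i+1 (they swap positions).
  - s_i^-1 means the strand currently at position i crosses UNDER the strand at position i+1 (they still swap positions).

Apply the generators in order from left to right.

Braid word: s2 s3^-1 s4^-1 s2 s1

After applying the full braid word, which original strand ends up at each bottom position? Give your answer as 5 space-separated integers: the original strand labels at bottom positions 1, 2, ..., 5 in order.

Answer: 4 1 3 5 2

Derivation:
Gen 1 (s2): strand 2 crosses over strand 3. Perm now: [1 3 2 4 5]
Gen 2 (s3^-1): strand 2 crosses under strand 4. Perm now: [1 3 4 2 5]
Gen 3 (s4^-1): strand 2 crosses under strand 5. Perm now: [1 3 4 5 2]
Gen 4 (s2): strand 3 crosses over strand 4. Perm now: [1 4 3 5 2]
Gen 5 (s1): strand 1 crosses over strand 4. Perm now: [4 1 3 5 2]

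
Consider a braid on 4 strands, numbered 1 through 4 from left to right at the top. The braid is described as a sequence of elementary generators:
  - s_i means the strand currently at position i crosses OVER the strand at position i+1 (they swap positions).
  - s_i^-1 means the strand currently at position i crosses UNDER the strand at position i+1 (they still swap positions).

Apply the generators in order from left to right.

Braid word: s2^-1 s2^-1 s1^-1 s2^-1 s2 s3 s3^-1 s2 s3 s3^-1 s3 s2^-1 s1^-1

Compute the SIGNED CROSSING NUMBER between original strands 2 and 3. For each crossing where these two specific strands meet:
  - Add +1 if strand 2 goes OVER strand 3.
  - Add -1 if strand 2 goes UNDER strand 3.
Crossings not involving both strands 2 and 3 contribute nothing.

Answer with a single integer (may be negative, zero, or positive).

Answer: 0

Derivation:
Gen 1: 2 under 3. Both 2&3? yes. Contrib: -1. Sum: -1
Gen 2: 3 under 2. Both 2&3? yes. Contrib: +1. Sum: 0
Gen 3: crossing 1x2. Both 2&3? no. Sum: 0
Gen 4: crossing 1x3. Both 2&3? no. Sum: 0
Gen 5: crossing 3x1. Both 2&3? no. Sum: 0
Gen 6: crossing 3x4. Both 2&3? no. Sum: 0
Gen 7: crossing 4x3. Both 2&3? no. Sum: 0
Gen 8: crossing 1x3. Both 2&3? no. Sum: 0
Gen 9: crossing 1x4. Both 2&3? no. Sum: 0
Gen 10: crossing 4x1. Both 2&3? no. Sum: 0
Gen 11: crossing 1x4. Both 2&3? no. Sum: 0
Gen 12: crossing 3x4. Both 2&3? no. Sum: 0
Gen 13: crossing 2x4. Both 2&3? no. Sum: 0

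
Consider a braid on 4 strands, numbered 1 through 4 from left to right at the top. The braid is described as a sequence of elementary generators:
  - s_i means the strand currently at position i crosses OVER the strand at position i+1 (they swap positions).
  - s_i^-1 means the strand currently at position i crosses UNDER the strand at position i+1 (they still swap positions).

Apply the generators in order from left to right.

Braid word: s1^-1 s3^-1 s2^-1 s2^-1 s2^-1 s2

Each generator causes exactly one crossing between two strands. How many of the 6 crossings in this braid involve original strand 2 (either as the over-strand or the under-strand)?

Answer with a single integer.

Gen 1: crossing 1x2. Involves strand 2? yes. Count so far: 1
Gen 2: crossing 3x4. Involves strand 2? no. Count so far: 1
Gen 3: crossing 1x4. Involves strand 2? no. Count so far: 1
Gen 4: crossing 4x1. Involves strand 2? no. Count so far: 1
Gen 5: crossing 1x4. Involves strand 2? no. Count so far: 1
Gen 6: crossing 4x1. Involves strand 2? no. Count so far: 1

Answer: 1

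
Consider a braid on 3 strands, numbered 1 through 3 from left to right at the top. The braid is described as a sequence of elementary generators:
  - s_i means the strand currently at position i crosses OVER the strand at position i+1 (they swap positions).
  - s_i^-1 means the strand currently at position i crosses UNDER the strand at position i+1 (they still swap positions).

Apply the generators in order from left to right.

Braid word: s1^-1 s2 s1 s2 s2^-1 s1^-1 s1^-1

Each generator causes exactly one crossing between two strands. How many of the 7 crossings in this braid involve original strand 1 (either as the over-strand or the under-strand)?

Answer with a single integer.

Answer: 4

Derivation:
Gen 1: crossing 1x2. Involves strand 1? yes. Count so far: 1
Gen 2: crossing 1x3. Involves strand 1? yes. Count so far: 2
Gen 3: crossing 2x3. Involves strand 1? no. Count so far: 2
Gen 4: crossing 2x1. Involves strand 1? yes. Count so far: 3
Gen 5: crossing 1x2. Involves strand 1? yes. Count so far: 4
Gen 6: crossing 3x2. Involves strand 1? no. Count so far: 4
Gen 7: crossing 2x3. Involves strand 1? no. Count so far: 4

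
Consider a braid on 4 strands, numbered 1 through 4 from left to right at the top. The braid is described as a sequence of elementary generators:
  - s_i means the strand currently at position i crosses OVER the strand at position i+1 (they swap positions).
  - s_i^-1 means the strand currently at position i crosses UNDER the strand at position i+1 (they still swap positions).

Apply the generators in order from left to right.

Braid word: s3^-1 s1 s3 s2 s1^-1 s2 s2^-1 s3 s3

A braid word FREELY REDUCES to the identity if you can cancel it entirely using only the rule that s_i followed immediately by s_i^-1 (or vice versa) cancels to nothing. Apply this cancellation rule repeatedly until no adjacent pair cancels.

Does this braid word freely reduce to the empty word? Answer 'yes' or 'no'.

Answer: no

Derivation:
Gen 1 (s3^-1): push. Stack: [s3^-1]
Gen 2 (s1): push. Stack: [s3^-1 s1]
Gen 3 (s3): push. Stack: [s3^-1 s1 s3]
Gen 4 (s2): push. Stack: [s3^-1 s1 s3 s2]
Gen 5 (s1^-1): push. Stack: [s3^-1 s1 s3 s2 s1^-1]
Gen 6 (s2): push. Stack: [s3^-1 s1 s3 s2 s1^-1 s2]
Gen 7 (s2^-1): cancels prior s2. Stack: [s3^-1 s1 s3 s2 s1^-1]
Gen 8 (s3): push. Stack: [s3^-1 s1 s3 s2 s1^-1 s3]
Gen 9 (s3): push. Stack: [s3^-1 s1 s3 s2 s1^-1 s3 s3]
Reduced word: s3^-1 s1 s3 s2 s1^-1 s3 s3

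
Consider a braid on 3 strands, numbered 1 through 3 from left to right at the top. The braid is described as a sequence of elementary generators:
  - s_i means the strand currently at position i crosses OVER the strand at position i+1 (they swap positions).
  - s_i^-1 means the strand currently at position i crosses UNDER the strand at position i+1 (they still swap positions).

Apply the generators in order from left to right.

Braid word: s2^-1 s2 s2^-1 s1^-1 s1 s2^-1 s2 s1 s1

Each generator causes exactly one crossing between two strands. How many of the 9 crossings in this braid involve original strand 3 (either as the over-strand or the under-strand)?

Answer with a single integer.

Gen 1: crossing 2x3. Involves strand 3? yes. Count so far: 1
Gen 2: crossing 3x2. Involves strand 3? yes. Count so far: 2
Gen 3: crossing 2x3. Involves strand 3? yes. Count so far: 3
Gen 4: crossing 1x3. Involves strand 3? yes. Count so far: 4
Gen 5: crossing 3x1. Involves strand 3? yes. Count so far: 5
Gen 6: crossing 3x2. Involves strand 3? yes. Count so far: 6
Gen 7: crossing 2x3. Involves strand 3? yes. Count so far: 7
Gen 8: crossing 1x3. Involves strand 3? yes. Count so far: 8
Gen 9: crossing 3x1. Involves strand 3? yes. Count so far: 9

Answer: 9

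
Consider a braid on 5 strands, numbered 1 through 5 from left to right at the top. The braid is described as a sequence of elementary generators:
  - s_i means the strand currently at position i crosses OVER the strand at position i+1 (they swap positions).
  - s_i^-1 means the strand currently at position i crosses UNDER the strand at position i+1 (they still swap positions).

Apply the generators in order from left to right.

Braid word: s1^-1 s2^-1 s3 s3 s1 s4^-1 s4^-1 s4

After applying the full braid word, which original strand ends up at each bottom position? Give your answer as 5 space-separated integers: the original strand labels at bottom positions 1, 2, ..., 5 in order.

Answer: 3 2 1 5 4

Derivation:
Gen 1 (s1^-1): strand 1 crosses under strand 2. Perm now: [2 1 3 4 5]
Gen 2 (s2^-1): strand 1 crosses under strand 3. Perm now: [2 3 1 4 5]
Gen 3 (s3): strand 1 crosses over strand 4. Perm now: [2 3 4 1 5]
Gen 4 (s3): strand 4 crosses over strand 1. Perm now: [2 3 1 4 5]
Gen 5 (s1): strand 2 crosses over strand 3. Perm now: [3 2 1 4 5]
Gen 6 (s4^-1): strand 4 crosses under strand 5. Perm now: [3 2 1 5 4]
Gen 7 (s4^-1): strand 5 crosses under strand 4. Perm now: [3 2 1 4 5]
Gen 8 (s4): strand 4 crosses over strand 5. Perm now: [3 2 1 5 4]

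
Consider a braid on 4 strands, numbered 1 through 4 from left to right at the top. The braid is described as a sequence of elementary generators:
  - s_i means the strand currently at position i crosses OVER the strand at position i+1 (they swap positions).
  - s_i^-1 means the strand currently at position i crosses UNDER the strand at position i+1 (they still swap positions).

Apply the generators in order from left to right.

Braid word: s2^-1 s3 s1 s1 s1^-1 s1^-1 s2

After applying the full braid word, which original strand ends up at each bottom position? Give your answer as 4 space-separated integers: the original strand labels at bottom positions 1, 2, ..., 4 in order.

Gen 1 (s2^-1): strand 2 crosses under strand 3. Perm now: [1 3 2 4]
Gen 2 (s3): strand 2 crosses over strand 4. Perm now: [1 3 4 2]
Gen 3 (s1): strand 1 crosses over strand 3. Perm now: [3 1 4 2]
Gen 4 (s1): strand 3 crosses over strand 1. Perm now: [1 3 4 2]
Gen 5 (s1^-1): strand 1 crosses under strand 3. Perm now: [3 1 4 2]
Gen 6 (s1^-1): strand 3 crosses under strand 1. Perm now: [1 3 4 2]
Gen 7 (s2): strand 3 crosses over strand 4. Perm now: [1 4 3 2]

Answer: 1 4 3 2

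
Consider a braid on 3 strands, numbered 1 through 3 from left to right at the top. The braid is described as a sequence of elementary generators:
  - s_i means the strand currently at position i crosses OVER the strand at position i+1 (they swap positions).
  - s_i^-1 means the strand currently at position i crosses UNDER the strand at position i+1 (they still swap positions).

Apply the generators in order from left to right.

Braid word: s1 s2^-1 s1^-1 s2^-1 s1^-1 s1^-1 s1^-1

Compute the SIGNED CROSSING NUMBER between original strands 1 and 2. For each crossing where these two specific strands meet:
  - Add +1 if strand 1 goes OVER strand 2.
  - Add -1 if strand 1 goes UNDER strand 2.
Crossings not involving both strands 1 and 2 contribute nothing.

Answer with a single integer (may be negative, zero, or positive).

Gen 1: 1 over 2. Both 1&2? yes. Contrib: +1. Sum: 1
Gen 2: crossing 1x3. Both 1&2? no. Sum: 1
Gen 3: crossing 2x3. Both 1&2? no. Sum: 1
Gen 4: 2 under 1. Both 1&2? yes. Contrib: +1. Sum: 2
Gen 5: crossing 3x1. Both 1&2? no. Sum: 2
Gen 6: crossing 1x3. Both 1&2? no. Sum: 2
Gen 7: crossing 3x1. Both 1&2? no. Sum: 2

Answer: 2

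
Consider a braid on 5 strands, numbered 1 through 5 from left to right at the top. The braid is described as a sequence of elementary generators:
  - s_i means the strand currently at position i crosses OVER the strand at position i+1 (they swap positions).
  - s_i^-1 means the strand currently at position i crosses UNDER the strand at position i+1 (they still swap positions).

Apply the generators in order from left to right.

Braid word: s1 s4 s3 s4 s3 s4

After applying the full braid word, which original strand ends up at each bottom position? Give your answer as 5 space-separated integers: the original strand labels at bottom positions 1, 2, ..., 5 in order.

Answer: 2 1 4 3 5

Derivation:
Gen 1 (s1): strand 1 crosses over strand 2. Perm now: [2 1 3 4 5]
Gen 2 (s4): strand 4 crosses over strand 5. Perm now: [2 1 3 5 4]
Gen 3 (s3): strand 3 crosses over strand 5. Perm now: [2 1 5 3 4]
Gen 4 (s4): strand 3 crosses over strand 4. Perm now: [2 1 5 4 3]
Gen 5 (s3): strand 5 crosses over strand 4. Perm now: [2 1 4 5 3]
Gen 6 (s4): strand 5 crosses over strand 3. Perm now: [2 1 4 3 5]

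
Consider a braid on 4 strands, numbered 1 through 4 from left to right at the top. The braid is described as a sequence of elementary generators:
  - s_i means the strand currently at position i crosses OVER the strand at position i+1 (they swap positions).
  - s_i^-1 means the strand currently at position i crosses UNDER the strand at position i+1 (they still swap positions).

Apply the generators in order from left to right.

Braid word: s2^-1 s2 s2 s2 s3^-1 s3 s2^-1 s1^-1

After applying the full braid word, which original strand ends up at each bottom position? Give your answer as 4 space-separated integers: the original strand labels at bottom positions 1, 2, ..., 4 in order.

Gen 1 (s2^-1): strand 2 crosses under strand 3. Perm now: [1 3 2 4]
Gen 2 (s2): strand 3 crosses over strand 2. Perm now: [1 2 3 4]
Gen 3 (s2): strand 2 crosses over strand 3. Perm now: [1 3 2 4]
Gen 4 (s2): strand 3 crosses over strand 2. Perm now: [1 2 3 4]
Gen 5 (s3^-1): strand 3 crosses under strand 4. Perm now: [1 2 4 3]
Gen 6 (s3): strand 4 crosses over strand 3. Perm now: [1 2 3 4]
Gen 7 (s2^-1): strand 2 crosses under strand 3. Perm now: [1 3 2 4]
Gen 8 (s1^-1): strand 1 crosses under strand 3. Perm now: [3 1 2 4]

Answer: 3 1 2 4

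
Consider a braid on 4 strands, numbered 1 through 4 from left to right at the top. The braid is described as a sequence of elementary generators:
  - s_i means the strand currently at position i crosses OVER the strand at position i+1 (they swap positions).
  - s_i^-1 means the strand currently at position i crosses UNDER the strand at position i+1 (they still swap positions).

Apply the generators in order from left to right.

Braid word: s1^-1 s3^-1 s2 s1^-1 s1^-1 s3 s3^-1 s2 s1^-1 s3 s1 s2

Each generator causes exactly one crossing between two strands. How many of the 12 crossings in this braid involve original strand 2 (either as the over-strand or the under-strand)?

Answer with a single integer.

Gen 1: crossing 1x2. Involves strand 2? yes. Count so far: 1
Gen 2: crossing 3x4. Involves strand 2? no. Count so far: 1
Gen 3: crossing 1x4. Involves strand 2? no. Count so far: 1
Gen 4: crossing 2x4. Involves strand 2? yes. Count so far: 2
Gen 5: crossing 4x2. Involves strand 2? yes. Count so far: 3
Gen 6: crossing 1x3. Involves strand 2? no. Count so far: 3
Gen 7: crossing 3x1. Involves strand 2? no. Count so far: 3
Gen 8: crossing 4x1. Involves strand 2? no. Count so far: 3
Gen 9: crossing 2x1. Involves strand 2? yes. Count so far: 4
Gen 10: crossing 4x3. Involves strand 2? no. Count so far: 4
Gen 11: crossing 1x2. Involves strand 2? yes. Count so far: 5
Gen 12: crossing 1x3. Involves strand 2? no. Count so far: 5

Answer: 5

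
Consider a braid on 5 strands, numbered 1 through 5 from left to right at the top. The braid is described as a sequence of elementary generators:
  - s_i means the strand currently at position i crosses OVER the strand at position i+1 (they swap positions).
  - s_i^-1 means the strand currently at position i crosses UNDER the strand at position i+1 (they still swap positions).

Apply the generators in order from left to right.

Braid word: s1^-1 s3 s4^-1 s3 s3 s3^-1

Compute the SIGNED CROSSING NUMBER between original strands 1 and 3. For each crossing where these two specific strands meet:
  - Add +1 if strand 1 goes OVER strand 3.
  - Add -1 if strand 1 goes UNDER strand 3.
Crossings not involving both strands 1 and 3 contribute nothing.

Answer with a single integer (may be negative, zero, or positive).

Gen 1: crossing 1x2. Both 1&3? no. Sum: 0
Gen 2: crossing 3x4. Both 1&3? no. Sum: 0
Gen 3: crossing 3x5. Both 1&3? no. Sum: 0
Gen 4: crossing 4x5. Both 1&3? no. Sum: 0
Gen 5: crossing 5x4. Both 1&3? no. Sum: 0
Gen 6: crossing 4x5. Both 1&3? no. Sum: 0

Answer: 0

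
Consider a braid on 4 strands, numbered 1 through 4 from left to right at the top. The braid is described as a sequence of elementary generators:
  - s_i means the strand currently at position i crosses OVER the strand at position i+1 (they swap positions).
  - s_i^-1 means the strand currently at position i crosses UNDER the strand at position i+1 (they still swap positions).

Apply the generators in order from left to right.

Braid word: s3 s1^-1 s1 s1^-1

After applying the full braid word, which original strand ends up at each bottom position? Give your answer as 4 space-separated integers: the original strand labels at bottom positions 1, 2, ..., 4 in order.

Gen 1 (s3): strand 3 crosses over strand 4. Perm now: [1 2 4 3]
Gen 2 (s1^-1): strand 1 crosses under strand 2. Perm now: [2 1 4 3]
Gen 3 (s1): strand 2 crosses over strand 1. Perm now: [1 2 4 3]
Gen 4 (s1^-1): strand 1 crosses under strand 2. Perm now: [2 1 4 3]

Answer: 2 1 4 3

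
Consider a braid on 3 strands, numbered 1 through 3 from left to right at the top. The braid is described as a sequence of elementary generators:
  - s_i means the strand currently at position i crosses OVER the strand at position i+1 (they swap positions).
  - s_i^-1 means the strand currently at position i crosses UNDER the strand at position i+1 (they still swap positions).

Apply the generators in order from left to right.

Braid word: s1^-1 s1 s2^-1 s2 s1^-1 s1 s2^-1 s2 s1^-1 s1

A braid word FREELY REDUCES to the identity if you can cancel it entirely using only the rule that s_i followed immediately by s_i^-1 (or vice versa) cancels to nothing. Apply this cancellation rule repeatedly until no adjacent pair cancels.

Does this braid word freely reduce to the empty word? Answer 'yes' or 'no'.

Gen 1 (s1^-1): push. Stack: [s1^-1]
Gen 2 (s1): cancels prior s1^-1. Stack: []
Gen 3 (s2^-1): push. Stack: [s2^-1]
Gen 4 (s2): cancels prior s2^-1. Stack: []
Gen 5 (s1^-1): push. Stack: [s1^-1]
Gen 6 (s1): cancels prior s1^-1. Stack: []
Gen 7 (s2^-1): push. Stack: [s2^-1]
Gen 8 (s2): cancels prior s2^-1. Stack: []
Gen 9 (s1^-1): push. Stack: [s1^-1]
Gen 10 (s1): cancels prior s1^-1. Stack: []
Reduced word: (empty)

Answer: yes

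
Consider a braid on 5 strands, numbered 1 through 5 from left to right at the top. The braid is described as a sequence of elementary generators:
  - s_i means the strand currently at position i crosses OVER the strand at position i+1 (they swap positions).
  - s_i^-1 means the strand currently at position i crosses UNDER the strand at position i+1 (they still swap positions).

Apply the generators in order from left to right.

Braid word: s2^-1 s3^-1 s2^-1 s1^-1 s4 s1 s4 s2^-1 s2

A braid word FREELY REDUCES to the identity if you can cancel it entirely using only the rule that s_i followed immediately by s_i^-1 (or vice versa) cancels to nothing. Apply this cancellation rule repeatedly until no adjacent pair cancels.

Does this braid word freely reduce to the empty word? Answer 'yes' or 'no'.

Answer: no

Derivation:
Gen 1 (s2^-1): push. Stack: [s2^-1]
Gen 2 (s3^-1): push. Stack: [s2^-1 s3^-1]
Gen 3 (s2^-1): push. Stack: [s2^-1 s3^-1 s2^-1]
Gen 4 (s1^-1): push. Stack: [s2^-1 s3^-1 s2^-1 s1^-1]
Gen 5 (s4): push. Stack: [s2^-1 s3^-1 s2^-1 s1^-1 s4]
Gen 6 (s1): push. Stack: [s2^-1 s3^-1 s2^-1 s1^-1 s4 s1]
Gen 7 (s4): push. Stack: [s2^-1 s3^-1 s2^-1 s1^-1 s4 s1 s4]
Gen 8 (s2^-1): push. Stack: [s2^-1 s3^-1 s2^-1 s1^-1 s4 s1 s4 s2^-1]
Gen 9 (s2): cancels prior s2^-1. Stack: [s2^-1 s3^-1 s2^-1 s1^-1 s4 s1 s4]
Reduced word: s2^-1 s3^-1 s2^-1 s1^-1 s4 s1 s4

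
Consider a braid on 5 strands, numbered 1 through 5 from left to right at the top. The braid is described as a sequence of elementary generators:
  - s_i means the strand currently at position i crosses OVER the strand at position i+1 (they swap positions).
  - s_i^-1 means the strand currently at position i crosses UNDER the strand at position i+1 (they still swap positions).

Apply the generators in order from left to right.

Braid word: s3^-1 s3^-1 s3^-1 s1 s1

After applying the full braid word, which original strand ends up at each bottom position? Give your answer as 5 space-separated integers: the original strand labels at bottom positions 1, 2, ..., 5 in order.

Gen 1 (s3^-1): strand 3 crosses under strand 4. Perm now: [1 2 4 3 5]
Gen 2 (s3^-1): strand 4 crosses under strand 3. Perm now: [1 2 3 4 5]
Gen 3 (s3^-1): strand 3 crosses under strand 4. Perm now: [1 2 4 3 5]
Gen 4 (s1): strand 1 crosses over strand 2. Perm now: [2 1 4 3 5]
Gen 5 (s1): strand 2 crosses over strand 1. Perm now: [1 2 4 3 5]

Answer: 1 2 4 3 5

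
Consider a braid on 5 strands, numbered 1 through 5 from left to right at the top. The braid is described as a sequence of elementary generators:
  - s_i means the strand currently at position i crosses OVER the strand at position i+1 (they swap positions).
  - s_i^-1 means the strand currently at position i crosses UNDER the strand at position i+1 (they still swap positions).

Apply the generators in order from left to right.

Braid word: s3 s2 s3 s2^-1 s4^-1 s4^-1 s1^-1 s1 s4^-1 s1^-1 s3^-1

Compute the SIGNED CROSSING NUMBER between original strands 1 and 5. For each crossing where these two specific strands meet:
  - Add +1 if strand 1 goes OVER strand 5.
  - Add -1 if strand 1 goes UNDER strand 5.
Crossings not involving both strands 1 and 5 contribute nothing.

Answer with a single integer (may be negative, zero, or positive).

Gen 1: crossing 3x4. Both 1&5? no. Sum: 0
Gen 2: crossing 2x4. Both 1&5? no. Sum: 0
Gen 3: crossing 2x3. Both 1&5? no. Sum: 0
Gen 4: crossing 4x3. Both 1&5? no. Sum: 0
Gen 5: crossing 2x5. Both 1&5? no. Sum: 0
Gen 6: crossing 5x2. Both 1&5? no. Sum: 0
Gen 7: crossing 1x3. Both 1&5? no. Sum: 0
Gen 8: crossing 3x1. Both 1&5? no. Sum: 0
Gen 9: crossing 2x5. Both 1&5? no. Sum: 0
Gen 10: crossing 1x3. Both 1&5? no. Sum: 0
Gen 11: crossing 4x5. Both 1&5? no. Sum: 0

Answer: 0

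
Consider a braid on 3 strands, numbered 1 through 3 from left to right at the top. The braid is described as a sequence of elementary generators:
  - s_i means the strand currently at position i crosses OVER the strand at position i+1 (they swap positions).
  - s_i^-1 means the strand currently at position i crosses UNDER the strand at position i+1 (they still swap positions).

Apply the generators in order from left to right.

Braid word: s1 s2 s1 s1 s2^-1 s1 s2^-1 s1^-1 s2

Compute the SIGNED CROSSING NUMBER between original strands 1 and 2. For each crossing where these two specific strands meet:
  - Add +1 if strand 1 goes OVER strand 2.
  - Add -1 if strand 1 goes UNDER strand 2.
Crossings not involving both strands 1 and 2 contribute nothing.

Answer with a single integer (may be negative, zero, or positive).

Answer: 1

Derivation:
Gen 1: 1 over 2. Both 1&2? yes. Contrib: +1. Sum: 1
Gen 2: crossing 1x3. Both 1&2? no. Sum: 1
Gen 3: crossing 2x3. Both 1&2? no. Sum: 1
Gen 4: crossing 3x2. Both 1&2? no. Sum: 1
Gen 5: crossing 3x1. Both 1&2? no. Sum: 1
Gen 6: 2 over 1. Both 1&2? yes. Contrib: -1. Sum: 0
Gen 7: crossing 2x3. Both 1&2? no. Sum: 0
Gen 8: crossing 1x3. Both 1&2? no. Sum: 0
Gen 9: 1 over 2. Both 1&2? yes. Contrib: +1. Sum: 1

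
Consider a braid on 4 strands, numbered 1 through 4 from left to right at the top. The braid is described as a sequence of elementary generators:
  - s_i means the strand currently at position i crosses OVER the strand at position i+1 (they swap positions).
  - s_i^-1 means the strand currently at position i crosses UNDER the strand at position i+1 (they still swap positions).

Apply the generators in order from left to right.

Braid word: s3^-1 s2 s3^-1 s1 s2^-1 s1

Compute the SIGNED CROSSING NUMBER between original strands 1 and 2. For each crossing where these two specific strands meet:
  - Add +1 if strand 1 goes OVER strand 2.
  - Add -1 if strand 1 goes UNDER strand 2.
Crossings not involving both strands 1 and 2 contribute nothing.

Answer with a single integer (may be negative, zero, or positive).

Gen 1: crossing 3x4. Both 1&2? no. Sum: 0
Gen 2: crossing 2x4. Both 1&2? no. Sum: 0
Gen 3: crossing 2x3. Both 1&2? no. Sum: 0
Gen 4: crossing 1x4. Both 1&2? no. Sum: 0
Gen 5: crossing 1x3. Both 1&2? no. Sum: 0
Gen 6: crossing 4x3. Both 1&2? no. Sum: 0

Answer: 0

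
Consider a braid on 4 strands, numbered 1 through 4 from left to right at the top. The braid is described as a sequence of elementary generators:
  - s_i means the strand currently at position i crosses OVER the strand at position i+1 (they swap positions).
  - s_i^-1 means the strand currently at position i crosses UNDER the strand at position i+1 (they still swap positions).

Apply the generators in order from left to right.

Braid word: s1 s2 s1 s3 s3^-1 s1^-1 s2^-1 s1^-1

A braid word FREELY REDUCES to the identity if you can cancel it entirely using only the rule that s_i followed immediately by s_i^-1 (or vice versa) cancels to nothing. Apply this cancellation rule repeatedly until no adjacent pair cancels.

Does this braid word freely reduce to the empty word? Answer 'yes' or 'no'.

Answer: yes

Derivation:
Gen 1 (s1): push. Stack: [s1]
Gen 2 (s2): push. Stack: [s1 s2]
Gen 3 (s1): push. Stack: [s1 s2 s1]
Gen 4 (s3): push. Stack: [s1 s2 s1 s3]
Gen 5 (s3^-1): cancels prior s3. Stack: [s1 s2 s1]
Gen 6 (s1^-1): cancels prior s1. Stack: [s1 s2]
Gen 7 (s2^-1): cancels prior s2. Stack: [s1]
Gen 8 (s1^-1): cancels prior s1. Stack: []
Reduced word: (empty)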